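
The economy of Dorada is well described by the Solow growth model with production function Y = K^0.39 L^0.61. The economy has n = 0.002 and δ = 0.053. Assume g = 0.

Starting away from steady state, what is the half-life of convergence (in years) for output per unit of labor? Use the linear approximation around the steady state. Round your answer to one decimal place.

about 20.7 years

Near the steady state the convergence rate is λ = (1 − α)(n + δ).
λ = (1 − 0.39) × 0.055 = 0.61 × 0.055 = 0.03355
Half-life = ln 2 / λ = 0.6931 / 0.03355 ≈ 20.66 years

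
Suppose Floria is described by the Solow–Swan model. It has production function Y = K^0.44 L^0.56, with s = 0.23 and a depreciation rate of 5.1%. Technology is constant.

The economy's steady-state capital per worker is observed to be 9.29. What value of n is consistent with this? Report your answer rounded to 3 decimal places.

At the steady state, Δk = 0, so s·k^α = (n + δ)·k.
So s / (n + δ) = (k*)^(1−α) = 9.29^0.56 = 3.4841.
Therefore n + δ = s / 3.4841 = 0.23 / 3.4841 = 0.0660, so n = 0.0660 − 0.051 = 0.0150.

n ≈ 0.015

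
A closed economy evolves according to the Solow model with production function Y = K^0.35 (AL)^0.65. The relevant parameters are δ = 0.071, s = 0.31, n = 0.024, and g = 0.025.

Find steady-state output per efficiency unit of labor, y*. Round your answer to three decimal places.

y* ≈ 1.667

In steady state, investment equals break-even investment: s·k^α = (n + g + δ)·k.
Dividing both sides by k: k^(1−α) = s / (n + g + δ).
k^0.65 = 0.31 / (0.024 + 0.025 + 0.071) = 0.31 / 0.120 = 2.5833
k* = 2.5833^(1/0.65) ≈ 4.3064
y* = (k*)^α = 4.3064^0.35 ≈ 1.6670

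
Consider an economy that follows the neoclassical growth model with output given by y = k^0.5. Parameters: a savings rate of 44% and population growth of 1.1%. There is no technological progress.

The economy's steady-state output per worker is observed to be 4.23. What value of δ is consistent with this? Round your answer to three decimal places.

δ ≈ 0.093

Steady state requires s·f(k) = (n + δ)·k, i.e. s·k^α = (n + δ)·k.
Since y* = [s/(n + δ)]^(α/(1−α)), we have s/(n + δ) = (y*)^((1−α)/α) = 4.23^1 = 4.2300.
Therefore n + δ = s / 4.2300 = 0.44 / 4.2300 = 0.1040, so δ = 0.1040 − 0.011 = 0.0930.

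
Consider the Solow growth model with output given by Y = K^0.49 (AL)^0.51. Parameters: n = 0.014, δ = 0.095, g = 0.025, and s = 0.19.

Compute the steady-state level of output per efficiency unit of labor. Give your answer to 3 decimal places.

In steady state, investment equals break-even investment: s·k^α = (n + g + δ)·k.
Dividing both sides by k: k^(1−α) = s / (n + g + δ).
k^0.51 = 0.19 / (0.014 + 0.025 + 0.095) = 0.19 / 0.134 = 1.4179
k* = 1.4179^(1/0.51) ≈ 1.9831
y* = (k*)^α = 1.9831^0.49 ≈ 1.3986

y* = 1.399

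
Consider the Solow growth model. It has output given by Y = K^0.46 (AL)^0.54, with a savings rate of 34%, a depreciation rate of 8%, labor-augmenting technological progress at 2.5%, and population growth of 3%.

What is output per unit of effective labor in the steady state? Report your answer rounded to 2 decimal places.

In steady state, investment equals break-even investment: s·k^α = (n + g + δ)·k.
Dividing both sides by k: k^(1−α) = s / (n + g + δ).
k^0.54 = 0.34 / (0.030 + 0.025 + 0.080) = 0.34 / 0.135 = 2.5185
k* = 2.5185^(1/0.54) ≈ 5.5317
y* = (k*)^α = 5.5317^0.46 ≈ 2.1964

y* = 2.20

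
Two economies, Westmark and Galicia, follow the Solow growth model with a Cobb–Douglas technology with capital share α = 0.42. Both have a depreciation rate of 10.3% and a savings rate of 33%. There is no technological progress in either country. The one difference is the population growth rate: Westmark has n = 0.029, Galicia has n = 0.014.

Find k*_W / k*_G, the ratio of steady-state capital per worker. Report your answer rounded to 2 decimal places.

k*_W / k*_G ≈ 0.81

Steady-state k* = [s/(n + δ)]^(1/(1−α)), so the ratio is [ (s_W/(n + δ)_W) / (s_G/(n + δ)_G) ]^1.7241.
s_W/(n + δ)_W = 0.33/0.132 = 2.5000; s_G/(n + δ)_G = 0.33/0.117 = 2.8205.
Ratio = (2.5000/2.8205)^1.7241 = 0.8864^1.7241 ≈ 0.8123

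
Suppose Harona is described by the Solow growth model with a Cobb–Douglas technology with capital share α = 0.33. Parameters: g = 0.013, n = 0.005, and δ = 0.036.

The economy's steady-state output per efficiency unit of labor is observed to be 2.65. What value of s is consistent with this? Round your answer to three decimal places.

Steady state requires s·f(k) = (n + g + δ)·k, i.e. s·k^α = (n + g + δ)·k.
Since y* = [s/(n + g + δ)]^(α/(1−α)), we have s/(n + g + δ) = (y*)^((1−α)/α) = 2.65^2.0303 = 7.2330.
Therefore s = 7.2330 × (n + g + δ) = 7.2330 × 0.054 = 0.3906.

s ≈ 0.391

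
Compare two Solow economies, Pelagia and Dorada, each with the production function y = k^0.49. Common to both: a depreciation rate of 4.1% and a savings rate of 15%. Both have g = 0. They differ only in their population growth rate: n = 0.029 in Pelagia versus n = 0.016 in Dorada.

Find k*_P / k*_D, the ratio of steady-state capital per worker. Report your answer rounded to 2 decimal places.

k*_P / k*_D ≈ 0.67

Steady-state k* = [s/(n + δ)]^(1/(1−α)), so the ratio is [ (s_P/(n + δ)_P) / (s_D/(n + δ)_D) ]^1.9608.
s_P/(n + δ)_P = 0.15/0.070 = 2.1429; s_D/(n + δ)_D = 0.15/0.057 = 2.6316.
Ratio = (2.1429/2.6316)^1.9608 = 0.8143^1.9608 ≈ 0.6684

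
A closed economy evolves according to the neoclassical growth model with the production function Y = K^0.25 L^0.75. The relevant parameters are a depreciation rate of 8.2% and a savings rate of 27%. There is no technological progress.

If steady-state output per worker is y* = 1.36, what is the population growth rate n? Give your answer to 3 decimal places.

At the steady state, Δk = 0, so s·k^α = (n + δ)·k.
Since y* = [s/(n + δ)]^(α/(1−α)), we have s/(n + δ) = (y*)^((1−α)/α) = 1.36^3 = 2.5155.
Therefore n + δ = s / 2.5155 = 0.27 / 2.5155 = 0.1073, so n = 0.1073 − 0.082 = 0.0253.

n ≈ 0.025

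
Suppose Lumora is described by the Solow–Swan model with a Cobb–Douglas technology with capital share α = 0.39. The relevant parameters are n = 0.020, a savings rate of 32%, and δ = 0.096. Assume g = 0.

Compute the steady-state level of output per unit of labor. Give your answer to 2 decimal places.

At the steady state, Δk = 0, so s·k^α = (n + δ)·k.
Rearranging, k^(1−α) = s / (n + δ).
k^0.61 = 0.32 / (0.020 + 0.096) = 0.32 / 0.116 = 2.7586
k* = 2.7586^(1/0.61) ≈ 5.2776
y* = (k*)^α = 5.2776^0.39 ≈ 1.9132

y* ≈ 1.91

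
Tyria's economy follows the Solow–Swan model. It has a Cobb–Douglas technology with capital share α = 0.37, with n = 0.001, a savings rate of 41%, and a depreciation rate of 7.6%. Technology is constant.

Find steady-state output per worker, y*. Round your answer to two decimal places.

y* = 2.67

At the steady state, Δk = 0, so s·k^α = (n + δ)·k.
Rearranging, k^(1−α) = s / (n + δ).
k^0.63 = 0.41 / (0.001 + 0.076) = 0.41 / 0.077 = 5.3247
k* = 5.3247^(1/0.63) ≈ 14.2184
y* = (k*)^α = 14.2184^0.37 ≈ 2.6703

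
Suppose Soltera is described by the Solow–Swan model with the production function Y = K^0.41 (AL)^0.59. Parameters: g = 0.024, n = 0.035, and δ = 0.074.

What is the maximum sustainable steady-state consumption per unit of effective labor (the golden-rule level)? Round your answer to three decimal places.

At the golden rule, f'(k) = n + g + δ, so α·k^(α−1) = n + g + δ and k_gold = (α/(n + g + δ))^(1/(1−α)).
k_gold = (0.41/0.133)^(1/0.59) = 3.0827^1.6949 ≈ 6.7405
c_gold = f(k_gold) − (n + g + δ)·k_gold = 2.1866 − 0.133×6.7405 ≈ 1.2901

c_gold ≈ 1.290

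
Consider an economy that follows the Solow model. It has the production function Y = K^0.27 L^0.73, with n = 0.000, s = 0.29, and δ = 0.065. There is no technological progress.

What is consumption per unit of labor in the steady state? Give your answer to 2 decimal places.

c* ≈ 1.23

Steady state requires s·f(k) = (n + δ)·k, i.e. s·k^α = (n + δ)·k.
Rearranging, k^(1−α) = s / (n + δ).
k^0.73 = 0.29 / (0.000 + 0.065) = 0.29 / 0.065 = 4.4615
k* = 4.4615^(1/0.73) ≈ 7.7571
y* = (k*)^α = 7.7571^0.27 ≈ 1.7387
c* = (1 − s)·y* = (1 − 0.29) × 1.7387 ≈ 1.2345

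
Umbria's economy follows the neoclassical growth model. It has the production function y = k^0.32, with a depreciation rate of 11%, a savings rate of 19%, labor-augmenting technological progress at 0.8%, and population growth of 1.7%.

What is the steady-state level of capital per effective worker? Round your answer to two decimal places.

k* ≈ 1.65

At the steady state, Δk = 0, so s·k^α = (n + g + δ)·k.
Rearranging, k^(1−α) = s / (n + g + δ).
k^0.68 = 0.19 / (0.017 + 0.008 + 0.110) = 0.19 / 0.135 = 1.4074
k* = 1.4074^(1/0.68) ≈ 1.6530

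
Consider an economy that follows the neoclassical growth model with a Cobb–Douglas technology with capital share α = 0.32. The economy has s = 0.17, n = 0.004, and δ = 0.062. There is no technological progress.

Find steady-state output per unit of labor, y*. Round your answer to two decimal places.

y* ≈ 1.56

Steady state requires s·f(k) = (n + δ)·k, i.e. s·k^α = (n + δ)·k.
Rearranging, k^(1−α) = s / (n + δ).
k^0.68 = 0.17 / (0.004 + 0.062) = 0.17 / 0.066 = 2.5758
k* = 2.5758^(1/0.68) ≈ 4.0205
y* = (k*)^α = 4.0205^0.32 ≈ 1.5609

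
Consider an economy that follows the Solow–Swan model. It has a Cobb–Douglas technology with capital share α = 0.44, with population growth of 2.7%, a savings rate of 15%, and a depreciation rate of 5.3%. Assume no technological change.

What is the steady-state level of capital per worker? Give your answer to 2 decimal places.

Steady state requires s·f(k) = (n + δ)·k, i.e. s·k^α = (n + δ)·k.
Rearranging, k^(1−α) = s / (n + δ).
k^0.56 = 0.15 / (0.027 + 0.053) = 0.15 / 0.080 = 1.8750
k* = 1.8750^(1/0.56) ≈ 3.0726

k* ≈ 3.07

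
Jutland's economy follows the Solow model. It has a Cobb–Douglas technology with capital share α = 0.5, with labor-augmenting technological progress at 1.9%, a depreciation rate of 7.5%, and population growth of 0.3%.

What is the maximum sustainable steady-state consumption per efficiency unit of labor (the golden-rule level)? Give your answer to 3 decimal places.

At the golden rule, f'(k) = n + g + δ, so α·k^(α−1) = n + g + δ and k_gold = (α/(n + g + δ))^(1/(1−α)).
k_gold = (0.5/0.097)^(1/0.5) = 5.1546^2 ≈ 26.5699
c_gold = f(k_gold) − (n + g + δ)·k_gold = 5.1546 − 0.097×26.5699 ≈ 2.5773

c_gold ≈ 2.577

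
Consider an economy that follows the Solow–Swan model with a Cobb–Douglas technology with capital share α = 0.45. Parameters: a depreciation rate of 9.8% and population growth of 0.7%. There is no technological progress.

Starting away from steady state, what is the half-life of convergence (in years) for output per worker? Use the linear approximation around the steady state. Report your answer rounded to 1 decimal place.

about 12.0 years

Near the steady state the convergence rate is λ = (1 − α)(n + δ).
λ = (1 − 0.45) × 0.105 = 0.55 × 0.105 = 0.05775
Half-life = ln 2 / λ = 0.6931 / 0.05775 ≈ 12.00 years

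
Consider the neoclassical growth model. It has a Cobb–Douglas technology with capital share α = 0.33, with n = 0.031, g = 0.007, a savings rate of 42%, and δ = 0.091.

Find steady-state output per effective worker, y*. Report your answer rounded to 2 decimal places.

y* = 1.79

Steady state requires s·f(k) = (n + g + δ)·k, i.e. s·k^α = (n + g + δ)·k.
Dividing both sides by k: k^(1−α) = s / (n + g + δ).
k^0.67 = 0.42 / (0.031 + 0.007 + 0.091) = 0.42 / 0.129 = 3.2558
k* = 3.2558^(1/0.67) ≈ 5.8232
y* = (k*)^α = 5.8232^0.33 ≈ 1.7886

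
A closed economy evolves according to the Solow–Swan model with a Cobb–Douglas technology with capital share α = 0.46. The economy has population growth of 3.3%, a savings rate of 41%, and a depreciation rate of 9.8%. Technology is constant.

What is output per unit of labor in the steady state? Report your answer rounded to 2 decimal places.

y* = 2.64

Steady state requires s·f(k) = (n + δ)·k, i.e. s·k^α = (n + δ)·k.
Dividing both sides by k: k^(1−α) = s / (n + δ).
k^0.54 = 0.41 / (0.033 + 0.098) = 0.41 / 0.131 = 3.1298
k* = 3.1298^(1/0.54) ≈ 8.2722
y* = (k*)^α = 8.2722^0.46 ≈ 2.6431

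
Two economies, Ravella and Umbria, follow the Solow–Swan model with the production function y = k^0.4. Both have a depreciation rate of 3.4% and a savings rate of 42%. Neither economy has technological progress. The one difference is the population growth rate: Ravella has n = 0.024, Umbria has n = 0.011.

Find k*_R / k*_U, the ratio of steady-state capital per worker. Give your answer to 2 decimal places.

Steady-state k* = [s/(n + δ)]^(1/(1−α)), so the ratio is [ (s_R/(n + δ)_R) / (s_U/(n + δ)_U) ]^1.6667.
s_R/(n + δ)_R = 0.42/0.058 = 7.2414; s_U/(n + δ)_U = 0.42/0.045 = 9.3333.
Ratio = (7.2414/9.3333)^1.6667 = 0.7759^1.6667 ≈ 0.6551

k*_R / k*_U ≈ 0.66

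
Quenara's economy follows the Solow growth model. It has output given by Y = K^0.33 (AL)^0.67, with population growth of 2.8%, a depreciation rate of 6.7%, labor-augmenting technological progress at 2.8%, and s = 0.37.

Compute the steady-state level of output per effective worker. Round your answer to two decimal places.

y* ≈ 1.72

In steady state, investment equals break-even investment: s·k^α = (n + g + δ)·k.
Dividing both sides by k: k^(1−α) = s / (n + g + δ).
k^0.67 = 0.37 / (0.028 + 0.028 + 0.067) = 0.37 / 0.123 = 3.0081
k* = 3.0081^(1/0.67) ≈ 5.1745
y* = (k*)^α = 5.1745^0.33 ≈ 1.7202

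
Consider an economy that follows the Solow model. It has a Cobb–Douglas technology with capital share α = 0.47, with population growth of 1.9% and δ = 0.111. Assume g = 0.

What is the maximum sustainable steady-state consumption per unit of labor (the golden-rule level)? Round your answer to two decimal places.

At the golden rule, f'(k) = n + δ, so α·k^(α−1) = n + δ and k_gold = (α/(n + δ))^(1/(1−α)).
k_gold = (0.47/0.130)^(1/0.53) = 3.6154^1.8868 ≈ 11.3013
c_gold = f(k_gold) − (n + δ)·k_gold = 3.1259 − 0.130×11.3013 ≈ 1.6567

c_gold ≈ 1.66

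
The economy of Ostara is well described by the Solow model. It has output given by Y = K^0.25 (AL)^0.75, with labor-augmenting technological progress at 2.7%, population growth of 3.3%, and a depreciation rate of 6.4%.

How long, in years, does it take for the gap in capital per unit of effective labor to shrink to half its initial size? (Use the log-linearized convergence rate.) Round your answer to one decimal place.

half-life ≈ 7.5 years

Near the steady state the convergence rate is λ = (1 − α)(n + g + δ).
λ = (1 − 0.25) × 0.124 = 0.75 × 0.124 = 0.0930
Half-life = ln 2 / λ = 0.6931 / 0.0930 ≈ 7.45 years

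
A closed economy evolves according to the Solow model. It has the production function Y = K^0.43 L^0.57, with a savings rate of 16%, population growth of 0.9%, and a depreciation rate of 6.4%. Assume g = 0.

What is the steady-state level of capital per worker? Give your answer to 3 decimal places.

Steady state requires s·f(k) = (n + δ)·k, i.e. s·k^α = (n + δ)·k.
Dividing both sides by k: k^(1−α) = s / (n + δ).
k^0.57 = 0.16 / (0.009 + 0.064) = 0.16 / 0.073 = 2.1918
k* = 2.1918^(1/0.57) ≈ 3.9618

k* ≈ 3.962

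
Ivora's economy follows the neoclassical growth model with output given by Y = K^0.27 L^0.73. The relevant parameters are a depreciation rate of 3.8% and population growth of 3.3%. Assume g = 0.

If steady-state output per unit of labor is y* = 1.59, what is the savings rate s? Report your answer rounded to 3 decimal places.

s ≈ 0.249

Steady state requires s·f(k) = (n + δ)·k, i.e. s·k^α = (n + δ)·k.
Since y* = [s/(n + δ)]^(α/(1−α)), we have s/(n + δ) = (y*)^((1−α)/α) = 1.59^2.7037 = 3.5036.
Therefore s = 3.5036 × (n + δ) = 3.5036 × 0.071 = 0.2488.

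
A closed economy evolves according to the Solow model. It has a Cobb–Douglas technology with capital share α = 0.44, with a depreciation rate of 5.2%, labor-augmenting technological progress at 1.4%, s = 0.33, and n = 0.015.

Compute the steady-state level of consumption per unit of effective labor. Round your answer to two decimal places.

In steady state, investment equals break-even investment: s·k^α = (n + g + δ)·k.
Rearranging, k^(1−α) = s / (n + g + δ).
k^0.56 = 0.33 / (0.015 + 0.014 + 0.052) = 0.33 / 0.081 = 4.0741
k* = 4.0741^(1/0.56) ≈ 12.2841
y* = (k*)^α = 12.2841^0.44 ≈ 3.0152
c* = (1 − s)·y* = (1 − 0.33) × 3.0152 ≈ 2.0202

c* ≈ 2.02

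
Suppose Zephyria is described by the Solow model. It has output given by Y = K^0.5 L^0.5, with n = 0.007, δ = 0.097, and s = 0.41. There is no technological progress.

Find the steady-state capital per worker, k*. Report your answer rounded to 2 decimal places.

Steady state requires s·f(k) = (n + δ)·k, i.e. s·k^α = (n + δ)·k.
Rearranging, k^(1−α) = s / (n + δ).
k^0.5 = 0.41 / (0.007 + 0.097) = 0.41 / 0.104 = 3.9423
k* = 3.9423^(1/0.5) ≈ 15.5417

k* = 15.54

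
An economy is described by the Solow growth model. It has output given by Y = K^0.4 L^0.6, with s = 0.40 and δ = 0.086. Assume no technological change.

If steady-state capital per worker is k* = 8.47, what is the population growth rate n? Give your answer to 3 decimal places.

n ≈ 0.025

In steady state, investment equals break-even investment: s·k^α = (n + δ)·k.
So s / (n + δ) = (k*)^(1−α) = 8.47^0.6 = 3.6035.
Therefore n + δ = s / 3.6035 = 0.40 / 3.6035 = 0.1110, so n = 0.1110 − 0.086 = 0.0250.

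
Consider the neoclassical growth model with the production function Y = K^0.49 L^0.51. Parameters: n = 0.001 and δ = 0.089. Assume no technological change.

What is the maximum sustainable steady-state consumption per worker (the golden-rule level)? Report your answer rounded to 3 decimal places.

c_gold ≈ 2.598

At the golden rule, f'(k) = n + δ, so α·k^(α−1) = n + δ and k_gold = (α/(n + δ))^(1/(1−α)).
k_gold = (0.49/0.090)^(1/0.51) = 5.4444^1.9608 ≈ 27.7364
c_gold = f(k_gold) − (n + δ)·k_gold = 5.0944 − 0.090×27.7364 ≈ 2.5981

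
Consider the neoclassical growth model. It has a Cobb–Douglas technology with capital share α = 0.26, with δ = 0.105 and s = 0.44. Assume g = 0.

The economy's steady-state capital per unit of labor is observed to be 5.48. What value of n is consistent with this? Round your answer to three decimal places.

n ≈ 0.020

In steady state, investment equals break-even investment: s·k^α = (n + δ)·k.
So s / (n + δ) = (k*)^(1−α) = 5.48^0.74 = 3.5213.
Therefore n + δ = s / 3.5213 = 0.44 / 3.5213 = 0.1250, so n = 0.1250 − 0.105 = 0.0200.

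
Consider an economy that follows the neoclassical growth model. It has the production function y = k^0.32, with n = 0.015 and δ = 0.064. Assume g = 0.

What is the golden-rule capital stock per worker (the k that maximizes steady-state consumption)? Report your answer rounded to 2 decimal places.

The golden rule sets f'(k) = n + δ, i.e. α·k^(α−1) = n + δ.
So k^(1−α) = α / (n + δ) = 0.32 / 0.079 = 4.0506.
k_gold = 4.0506^(1/0.68) ≈ 7.8237

k_gold ≈ 7.82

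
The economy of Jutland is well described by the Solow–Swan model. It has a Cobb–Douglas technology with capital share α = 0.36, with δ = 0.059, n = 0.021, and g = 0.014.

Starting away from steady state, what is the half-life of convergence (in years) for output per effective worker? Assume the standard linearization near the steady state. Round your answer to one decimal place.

Near the steady state the convergence rate is λ = (1 − α)(n + g + δ).
λ = (1 − 0.36) × 0.094 = 0.64 × 0.094 = 0.06016
Half-life = ln 2 / λ = 0.6931 / 0.06016 ≈ 11.52 years

t_½ ≈ 11.5 years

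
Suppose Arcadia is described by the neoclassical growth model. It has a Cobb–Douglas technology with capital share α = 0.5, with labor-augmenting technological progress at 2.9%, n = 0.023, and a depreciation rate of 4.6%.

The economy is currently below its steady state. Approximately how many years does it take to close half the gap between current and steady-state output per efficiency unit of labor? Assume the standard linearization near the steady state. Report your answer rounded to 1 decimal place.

Near the steady state the convergence rate is λ = (1 − α)(n + g + δ).
λ = (1 − 0.5) × 0.098 = 0.5 × 0.098 = 0.0490
Half-life = ln 2 / λ = 0.6931 / 0.0490 ≈ 14.14 years

t_½ ≈ 14.1 years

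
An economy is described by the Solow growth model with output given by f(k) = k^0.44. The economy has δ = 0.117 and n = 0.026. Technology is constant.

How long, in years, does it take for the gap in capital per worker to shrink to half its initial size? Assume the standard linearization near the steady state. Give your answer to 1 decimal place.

Near the steady state the convergence rate is λ = (1 − α)(n + δ).
λ = (1 − 0.44) × 0.143 = 0.56 × 0.143 = 0.08008
Half-life = ln 2 / λ = 0.6931 / 0.08008 ≈ 8.66 years

half-life ≈ 8.7 years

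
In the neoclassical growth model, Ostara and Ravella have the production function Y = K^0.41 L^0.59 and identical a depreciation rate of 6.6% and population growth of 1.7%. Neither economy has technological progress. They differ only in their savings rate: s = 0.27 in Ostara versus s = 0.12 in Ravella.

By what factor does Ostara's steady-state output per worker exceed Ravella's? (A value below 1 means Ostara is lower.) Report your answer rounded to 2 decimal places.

y*_O / y*_R ≈ 1.76

Steady-state y* = [s/(n + δ)]^(α/(1−α)), so the ratio is [ (s_O/(n + δ)_O) / (s_R/(n + δ)_R) ]^0.6949.
s_O/(n + δ)_O = 0.27/0.083 = 3.2530; s_R/(n + δ)_R = 0.12/0.083 = 1.4458.
Ratio = (3.2530/1.4458)^0.6949 = 2.2500^0.6949 ≈ 1.7568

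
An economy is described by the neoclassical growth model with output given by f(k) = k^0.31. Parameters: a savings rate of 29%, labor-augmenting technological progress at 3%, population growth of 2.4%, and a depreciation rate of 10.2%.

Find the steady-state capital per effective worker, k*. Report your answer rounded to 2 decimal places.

k* ≈ 2.46

In steady state, investment equals break-even investment: s·k^α = (n + g + δ)·k.
Rearranging, k^(1−α) = s / (n + g + δ).
k^0.69 = 0.29 / (0.024 + 0.030 + 0.102) = 0.29 / 0.156 = 1.8590
k* = 1.8590^(1/0.69) ≈ 2.4562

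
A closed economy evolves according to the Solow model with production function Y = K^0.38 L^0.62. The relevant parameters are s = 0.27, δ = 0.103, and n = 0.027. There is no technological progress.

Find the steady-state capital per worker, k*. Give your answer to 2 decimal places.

k* = 3.25

At the steady state, Δk = 0, so s·k^α = (n + δ)·k.
Rearranging, k^(1−α) = s / (n + δ).
k^0.62 = 0.27 / (0.027 + 0.103) = 0.27 / 0.130 = 2.0769
k* = 2.0769^(1/0.62) ≈ 3.2506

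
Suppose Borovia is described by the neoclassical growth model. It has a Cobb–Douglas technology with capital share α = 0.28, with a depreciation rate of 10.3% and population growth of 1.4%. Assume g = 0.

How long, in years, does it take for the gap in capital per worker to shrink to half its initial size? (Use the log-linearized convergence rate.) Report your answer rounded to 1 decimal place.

Near the steady state the convergence rate is λ = (1 − α)(n + δ).
λ = (1 − 0.28) × 0.117 = 0.72 × 0.117 = 0.08424
Half-life = ln 2 / λ = 0.6931 / 0.08424 ≈ 8.23 years

about 8.2 years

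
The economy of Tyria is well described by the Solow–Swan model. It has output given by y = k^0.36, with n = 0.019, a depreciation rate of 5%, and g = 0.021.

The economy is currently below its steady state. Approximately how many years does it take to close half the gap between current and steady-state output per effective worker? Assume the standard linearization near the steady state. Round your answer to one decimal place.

about 12.0 years

Near the steady state the convergence rate is λ = (1 − α)(n + g + δ).
λ = (1 − 0.36) × 0.090 = 0.64 × 0.090 = 0.0576
Half-life = ln 2 / λ = 0.6931 / 0.0576 ≈ 12.03 years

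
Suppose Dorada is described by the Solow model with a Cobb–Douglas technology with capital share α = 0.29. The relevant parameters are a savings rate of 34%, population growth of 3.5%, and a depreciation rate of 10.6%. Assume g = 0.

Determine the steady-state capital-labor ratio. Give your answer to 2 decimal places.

k* = 3.45

At the steady state, Δk = 0, so s·k^α = (n + δ)·k.
Dividing both sides by k: k^(1−α) = s / (n + δ).
k^0.71 = 0.34 / (0.035 + 0.106) = 0.34 / 0.141 = 2.4113
k* = 2.4113^(1/0.71) ≈ 3.4545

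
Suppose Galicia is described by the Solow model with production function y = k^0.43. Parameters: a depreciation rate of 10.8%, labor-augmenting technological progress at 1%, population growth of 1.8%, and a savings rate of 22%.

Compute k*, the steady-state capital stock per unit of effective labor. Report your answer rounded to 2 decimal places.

Steady state requires s·f(k) = (n + g + δ)·k, i.e. s·k^α = (n + g + δ)·k.
Dividing both sides by k: k^(1−α) = s / (n + g + δ).
k^0.57 = 0.22 / (0.018 + 0.010 + 0.108) = 0.22 / 0.136 = 1.6176
k* = 1.6176^(1/0.57) ≈ 2.3251

k* = 2.33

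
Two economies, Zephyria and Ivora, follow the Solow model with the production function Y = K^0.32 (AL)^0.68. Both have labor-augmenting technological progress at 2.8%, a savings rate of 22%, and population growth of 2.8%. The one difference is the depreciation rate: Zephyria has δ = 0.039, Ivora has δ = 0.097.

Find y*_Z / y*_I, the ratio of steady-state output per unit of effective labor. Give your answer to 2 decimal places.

Steady-state y* = [s/(n + g + δ)]^(α/(1−α)), so the ratio is [ (s_Z/(n + g + δ)_Z) / (s_I/(n + g + δ)_I) ]^0.4706.
s_Z/(n + g + δ)_Z = 0.22/0.095 = 2.3158; s_I/(n + g + δ)_I = 0.22/0.153 = 1.4379.
Ratio = (2.3158/1.4379)^0.4706 = 1.6105^0.4706 ≈ 1.2514

ratio ≈ 1.25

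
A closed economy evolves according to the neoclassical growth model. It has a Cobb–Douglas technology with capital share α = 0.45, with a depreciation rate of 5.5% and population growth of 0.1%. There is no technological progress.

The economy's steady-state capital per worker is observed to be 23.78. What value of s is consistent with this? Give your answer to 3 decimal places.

s ≈ 0.320

Steady state requires s·f(k) = (n + δ)·k, i.e. s·k^α = (n + δ)·k.
So s / (n + δ) = (k*)^(1−α) = 23.78^0.55 = 5.7137.
Therefore s = 5.7137 × (n + δ) = 5.7137 × 0.056 = 0.3200.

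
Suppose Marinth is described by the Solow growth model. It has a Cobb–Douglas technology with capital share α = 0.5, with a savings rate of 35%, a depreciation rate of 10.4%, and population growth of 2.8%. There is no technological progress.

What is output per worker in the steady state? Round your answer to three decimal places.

y* ≈ 2.652

At the steady state, Δk = 0, so s·k^α = (n + δ)·k.
Rearranging, k^(1−α) = s / (n + δ).
k^0.5 = 0.35 / (0.028 + 0.104) = 0.35 / 0.132 = 2.6515
k* = 2.6515^(1/0.5) ≈ 7.0305
y* = (k*)^α = 7.0305^0.5 ≈ 2.6515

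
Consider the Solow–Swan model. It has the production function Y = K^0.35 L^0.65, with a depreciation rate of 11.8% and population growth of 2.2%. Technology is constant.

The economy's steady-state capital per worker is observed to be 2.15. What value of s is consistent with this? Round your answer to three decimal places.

At the steady state, Δk = 0, so s·k^α = (n + δ)·k.
So s / (n + δ) = (k*)^(1−α) = 2.15^0.65 = 1.6447.
Therefore s = 1.6447 × (n + δ) = 1.6447 × 0.140 = 0.2303.

s ≈ 0.230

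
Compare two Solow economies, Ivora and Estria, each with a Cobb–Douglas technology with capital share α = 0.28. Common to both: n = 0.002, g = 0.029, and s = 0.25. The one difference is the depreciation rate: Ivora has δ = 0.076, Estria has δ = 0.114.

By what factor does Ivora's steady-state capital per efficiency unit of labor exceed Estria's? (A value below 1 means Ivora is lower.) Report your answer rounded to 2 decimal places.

Steady-state k* = [s/(n + g + δ)]^(1/(1−α)), so the ratio is [ (s_I/(n + g + δ)_I) / (s_E/(n + g + δ)_E) ]^1.3889.
s_I/(n + g + δ)_I = 0.25/0.107 = 2.3364; s_E/(n + g + δ)_E = 0.25/0.145 = 1.7241.
Ratio = (2.3364/1.7241)^1.3889 = 1.3551^1.3889 ≈ 1.5251

ratio ≈ 1.53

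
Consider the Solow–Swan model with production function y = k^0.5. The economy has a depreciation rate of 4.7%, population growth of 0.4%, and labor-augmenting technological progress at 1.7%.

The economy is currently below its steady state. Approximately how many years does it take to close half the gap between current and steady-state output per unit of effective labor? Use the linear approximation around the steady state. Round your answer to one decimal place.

Near the steady state the convergence rate is λ = (1 − α)(n + g + δ).
λ = (1 − 0.5) × 0.068 = 0.5 × 0.068 = 0.0340
Half-life = ln 2 / λ = 0.6931 / 0.0340 ≈ 20.39 years

half-life ≈ 20.4 years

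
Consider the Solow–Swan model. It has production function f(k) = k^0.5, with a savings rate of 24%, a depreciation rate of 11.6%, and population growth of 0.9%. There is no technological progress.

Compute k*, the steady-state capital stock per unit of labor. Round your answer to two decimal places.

k* = 3.69

At the steady state, Δk = 0, so s·k^α = (n + δ)·k.
Dividing both sides by k: k^(1−α) = s / (n + δ).
k^0.5 = 0.24 / (0.009 + 0.116) = 0.24 / 0.125 = 1.9200
k* = 1.9200^(1/0.5) ≈ 3.6864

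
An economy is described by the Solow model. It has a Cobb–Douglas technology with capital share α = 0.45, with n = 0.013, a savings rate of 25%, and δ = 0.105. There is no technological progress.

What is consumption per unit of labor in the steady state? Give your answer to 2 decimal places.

In steady state, investment equals break-even investment: s·k^α = (n + δ)·k.
Dividing both sides by k: k^(1−α) = s / (n + δ).
k^0.55 = 0.25 / (0.013 + 0.105) = 0.25 / 0.118 = 2.1186
k* = 2.1186^(1/0.55) ≈ 3.9158
y* = (k*)^α = 3.9158^0.45 ≈ 1.8483
c* = (1 − s)·y* = (1 − 0.25) × 1.8483 ≈ 1.3862

c* = 1.39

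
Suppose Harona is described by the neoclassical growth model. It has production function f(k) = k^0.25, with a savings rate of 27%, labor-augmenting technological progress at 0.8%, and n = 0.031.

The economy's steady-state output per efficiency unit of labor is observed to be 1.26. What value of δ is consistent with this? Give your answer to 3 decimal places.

δ ≈ 0.096

At the steady state, Δk = 0, so s·k^α = (n + g + δ)·k.
Since y* = [s/(n + g + δ)]^(α/(1−α)), we have s/(n + g + δ) = (y*)^((1−α)/α) = 1.26^3 = 2.0004.
Therefore n + g + δ = s / 2.0004 = 0.27 / 2.0004 = 0.1350, so δ = 0.1350 − 0.039 = 0.0960.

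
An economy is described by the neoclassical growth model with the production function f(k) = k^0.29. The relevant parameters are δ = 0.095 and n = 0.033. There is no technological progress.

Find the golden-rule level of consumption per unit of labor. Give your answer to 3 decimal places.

c_gold ≈ 0.992

At the golden rule, f'(k) = n + δ, so α·k^(α−1) = n + δ and k_gold = (α/(n + δ))^(1/(1−α)).
k_gold = (0.29/0.128)^(1/0.71) = 2.2656^1.4085 ≈ 3.1643
c_gold = f(k_gold) − (n + δ)·k_gold = 1.3966 − 0.128×3.1643 ≈ 0.9916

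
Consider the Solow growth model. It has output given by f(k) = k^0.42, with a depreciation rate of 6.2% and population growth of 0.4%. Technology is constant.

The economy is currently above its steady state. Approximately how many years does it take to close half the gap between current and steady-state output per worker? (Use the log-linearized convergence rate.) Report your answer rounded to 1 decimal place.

about 18.1 years

Near the steady state the convergence rate is λ = (1 − α)(n + δ).
λ = (1 − 0.42) × 0.066 = 0.58 × 0.066 = 0.03828
Half-life = ln 2 / λ = 0.6931 / 0.03828 ≈ 18.11 years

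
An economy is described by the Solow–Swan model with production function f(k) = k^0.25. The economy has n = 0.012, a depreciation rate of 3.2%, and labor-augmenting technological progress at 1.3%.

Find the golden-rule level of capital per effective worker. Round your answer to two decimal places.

k_gold ≈ 7.18

The golden rule sets f'(k) = n + g + δ, i.e. α·k^(α−1) = n + g + δ.
So k^(1−α) = α / (n + g + δ) = 0.25 / 0.057 = 4.3860.
k_gold = 4.3860^(1/0.75) ≈ 7.1795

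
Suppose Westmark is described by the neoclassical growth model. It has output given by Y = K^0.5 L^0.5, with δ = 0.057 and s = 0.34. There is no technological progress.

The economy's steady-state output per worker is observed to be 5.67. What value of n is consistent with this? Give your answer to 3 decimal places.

Steady state requires s·f(k) = (n + δ)·k, i.e. s·k^α = (n + δ)·k.
Since y* = [s/(n + δ)]^(α/(1−α)), we have s/(n + δ) = (y*)^((1−α)/α) = 5.67^1 = 5.6700.
Therefore n + δ = s / 5.6700 = 0.34 / 5.6700 = 0.0600, so n = 0.0600 − 0.057 = 0.0030.

n ≈ 0.003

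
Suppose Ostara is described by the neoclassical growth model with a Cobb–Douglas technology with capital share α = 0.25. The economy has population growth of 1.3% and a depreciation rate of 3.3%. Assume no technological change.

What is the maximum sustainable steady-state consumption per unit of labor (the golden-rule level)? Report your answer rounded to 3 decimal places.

c_gold ≈ 1.319

At the golden rule, f'(k) = n + δ, so α·k^(α−1) = n + δ and k_gold = (α/(n + δ))^(1/(1−α)).
k_gold = (0.25/0.046)^(1/0.75) = 5.4348^1.3333 ≈ 9.5548
c_gold = f(k_gold) − (n + δ)·k_gold = 1.7581 − 0.046×9.5548 ≈ 1.3186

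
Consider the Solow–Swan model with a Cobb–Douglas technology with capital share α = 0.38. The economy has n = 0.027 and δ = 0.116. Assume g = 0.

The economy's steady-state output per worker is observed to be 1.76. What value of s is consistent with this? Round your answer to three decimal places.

In steady state, investment equals break-even investment: s·k^α = (n + δ)·k.
Since y* = [s/(n + δ)]^(α/(1−α)), we have s/(n + δ) = (y*)^((1−α)/α) = 1.76^1.6316 = 2.5152.
Therefore s = 2.5152 × (n + δ) = 2.5152 × 0.143 = 0.3597.

s ≈ 0.360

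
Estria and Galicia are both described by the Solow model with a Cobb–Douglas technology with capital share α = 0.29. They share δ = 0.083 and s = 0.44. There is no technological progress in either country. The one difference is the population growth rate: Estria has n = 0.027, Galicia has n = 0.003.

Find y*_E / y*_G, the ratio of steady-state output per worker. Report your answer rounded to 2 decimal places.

Steady-state y* = [s/(n + δ)]^(α/(1−α)), so the ratio is [ (s_E/(n + δ)_E) / (s_G/(n + δ)_G) ]^0.4085.
s_E/(n + δ)_E = 0.44/0.110 = 4.0000; s_G/(n + δ)_G = 0.44/0.086 = 5.1163.
Ratio = (4.0000/5.1163)^0.4085 = 0.7818^0.4085 ≈ 0.9043

y*_E / y*_G ≈ 0.90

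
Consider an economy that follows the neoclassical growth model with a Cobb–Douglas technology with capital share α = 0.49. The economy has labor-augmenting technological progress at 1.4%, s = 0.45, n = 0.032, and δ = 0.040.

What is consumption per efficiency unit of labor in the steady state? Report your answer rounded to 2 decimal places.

c* = 2.70

Steady state requires s·f(k) = (n + g + δ)·k, i.e. s·k^α = (n + g + δ)·k.
Dividing both sides by k: k^(1−α) = s / (n + g + δ).
k^0.51 = 0.45 / (0.032 + 0.014 + 0.040) = 0.45 / 0.086 = 5.2326
k* = 5.2326^(1/0.51) ≈ 25.6596
y* = (k*)^α = 25.6596^0.49 ≈ 4.9038
c* = (1 − s)·y* = (1 − 0.45) × 4.9038 ≈ 2.6971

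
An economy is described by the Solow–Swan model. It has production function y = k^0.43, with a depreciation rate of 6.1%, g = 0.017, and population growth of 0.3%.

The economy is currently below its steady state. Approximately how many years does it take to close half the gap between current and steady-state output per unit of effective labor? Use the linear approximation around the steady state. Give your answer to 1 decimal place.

about 15.0 years

Near the steady state the convergence rate is λ = (1 − α)(n + g + δ).
λ = (1 − 0.43) × 0.081 = 0.57 × 0.081 = 0.04617
Half-life = ln 2 / λ = 0.6931 / 0.04617 ≈ 15.01 years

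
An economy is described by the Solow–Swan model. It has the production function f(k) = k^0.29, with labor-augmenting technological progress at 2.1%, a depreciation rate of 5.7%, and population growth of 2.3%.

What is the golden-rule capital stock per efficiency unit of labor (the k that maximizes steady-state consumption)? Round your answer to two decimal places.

The golden rule sets f'(k) = n + g + δ, i.e. α·k^(α−1) = n + g + δ.
So k^(1−α) = α / (n + g + δ) = 0.29 / 0.101 = 2.8713.
k_gold = 2.8713^(1/0.71) ≈ 4.4175

k_gold ≈ 4.42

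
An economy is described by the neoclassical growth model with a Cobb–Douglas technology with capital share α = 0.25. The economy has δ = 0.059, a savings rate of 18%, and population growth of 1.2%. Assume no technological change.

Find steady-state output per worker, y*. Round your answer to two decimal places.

At the steady state, Δk = 0, so s·k^α = (n + δ)·k.
Rearranging, k^(1−α) = s / (n + δ).
k^0.75 = 0.18 / (0.012 + 0.059) = 0.18 / 0.071 = 2.5352
k* = 2.5352^(1/0.75) ≈ 3.4569
y* = (k*)^α = 3.4569^0.25 ≈ 1.3636

y* = 1.36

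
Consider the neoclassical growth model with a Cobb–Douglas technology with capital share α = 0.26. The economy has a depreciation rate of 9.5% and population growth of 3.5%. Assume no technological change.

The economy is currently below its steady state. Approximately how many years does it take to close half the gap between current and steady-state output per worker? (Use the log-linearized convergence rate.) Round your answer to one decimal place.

Near the steady state the convergence rate is λ = (1 − α)(n + δ).
λ = (1 − 0.26) × 0.130 = 0.74 × 0.130 = 0.0962
Half-life = ln 2 / λ = 0.6931 / 0.0962 ≈ 7.20 years

half-life ≈ 7.2 years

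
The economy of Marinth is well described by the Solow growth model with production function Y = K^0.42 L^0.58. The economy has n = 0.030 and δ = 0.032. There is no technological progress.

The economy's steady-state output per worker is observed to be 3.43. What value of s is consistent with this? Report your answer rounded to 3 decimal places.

In steady state, investment equals break-even investment: s·k^α = (n + δ)·k.
Since y* = [s/(n + δ)]^(α/(1−α)), we have s/(n + δ) = (y*)^((1−α)/α) = 3.43^1.381 = 5.4858.
Therefore s = 5.4858 × (n + δ) = 5.4858 × 0.062 = 0.3401.

s ≈ 0.340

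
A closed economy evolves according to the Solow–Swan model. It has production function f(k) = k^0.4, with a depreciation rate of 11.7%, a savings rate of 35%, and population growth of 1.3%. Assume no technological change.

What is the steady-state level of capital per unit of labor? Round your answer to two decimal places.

k* = 5.21

At the steady state, Δk = 0, so s·k^α = (n + δ)·k.
Dividing both sides by k: k^(1−α) = s / (n + δ).
k^0.6 = 0.35 / (0.013 + 0.117) = 0.35 / 0.130 = 2.6923
k* = 2.6923^(1/0.6) ≈ 5.2104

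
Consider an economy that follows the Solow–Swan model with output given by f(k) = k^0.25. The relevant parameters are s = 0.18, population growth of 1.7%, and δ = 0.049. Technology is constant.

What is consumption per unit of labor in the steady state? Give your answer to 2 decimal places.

c* ≈ 1.15

In steady state, investment equals break-even investment: s·k^α = (n + δ)·k.
Rearranging, k^(1−α) = s / (n + δ).
k^0.75 = 0.18 / (0.017 + 0.049) = 0.18 / 0.066 = 2.7273
k* = 2.7273^(1/0.75) ≈ 3.8105
y* = (k*)^α = 3.8105^0.25 ≈ 1.3972
c* = (1 − s)·y* = (1 − 0.18) × 1.3972 ≈ 1.1457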